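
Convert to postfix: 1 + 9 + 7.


Left to right (same or higher precedence on left)
Postfix: 1 9 + 7 +


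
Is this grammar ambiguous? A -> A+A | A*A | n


'n+n*n' has two parse trees (no precedence encoded between + and *)
Ambiguous


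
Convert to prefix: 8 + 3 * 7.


'*' binds tighter: tree is (+ 8 (* 3 7))
Prefix: + 8 * 3 7


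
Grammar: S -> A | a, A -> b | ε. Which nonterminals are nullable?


A nonterminal is nullable iff some alternative derives ε (directly, or every symbol in it is nullable)
Nullable: {A, S}


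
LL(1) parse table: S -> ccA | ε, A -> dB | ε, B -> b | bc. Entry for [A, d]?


For [A, d]: 'd' ∈ FIRST(dB)
Entry: A -> dB


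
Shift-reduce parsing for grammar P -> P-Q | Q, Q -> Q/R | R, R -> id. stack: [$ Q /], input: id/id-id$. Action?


no handle; shift 'id'
Action: shift


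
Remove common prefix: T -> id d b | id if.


Common prefix: 'id'
Factored: T -> id T', T' -> d b | if


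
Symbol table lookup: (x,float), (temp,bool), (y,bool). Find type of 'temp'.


Lookup 'temp' → type bool


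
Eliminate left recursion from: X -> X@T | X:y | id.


Left-recursive alternatives: X@T, X:y; non-recursive: id
Introduce X': X -> idX', X' -> @TX' | :yX' | ε


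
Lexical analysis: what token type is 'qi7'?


Pattern: letter/underscore followed by alphanumerics, not a keyword
Type: IDENTIFIER


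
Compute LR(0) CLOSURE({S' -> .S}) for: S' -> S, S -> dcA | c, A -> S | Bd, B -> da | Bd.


Start: S' -> .S
For each item with dot before a nonterminal B, add B -> .γ for every B-production
Closure: [S' -> .S, S -> .dcA, S -> .c]


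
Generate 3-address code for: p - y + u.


Break into single-operator statements:
t1 = p - y
t2 = t1 + u


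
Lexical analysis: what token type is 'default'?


Pattern: reserved word
Type: KEYWORD


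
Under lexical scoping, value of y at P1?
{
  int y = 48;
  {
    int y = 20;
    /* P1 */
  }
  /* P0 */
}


y declared in the same block as P1
y = 20


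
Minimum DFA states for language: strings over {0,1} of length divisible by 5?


Track length mod 5: states 0..4, accept at 0
Minimal DFA: 5 states


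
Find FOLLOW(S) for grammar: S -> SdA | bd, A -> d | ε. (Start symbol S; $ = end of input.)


$ ∈ FOLLOW(S). For each A -> αBβ: add FIRST(β)\{ε} to FOLLOW(B); if β nullable, add FOLLOW(A).
FOLLOW(S) = {$, d}


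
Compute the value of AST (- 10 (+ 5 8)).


Evaluate inner: (+ 5 8) = 13
Evaluate root: (- 10 13) = -3
Result: -3


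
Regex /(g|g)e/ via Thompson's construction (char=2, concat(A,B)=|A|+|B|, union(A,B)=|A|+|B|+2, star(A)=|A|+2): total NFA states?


Syntax tree has 3 char leaf(s), 1 union(s), 0 star(s)
chars contribute 3×2 = 6; each union adds +2; each star adds +2
Total: 6 + 2 + 0 = 8 states


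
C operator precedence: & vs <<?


'<<' is shift (level 8); '&' is bitwise AND (level 5)
Higher level binds tighter
'<<' has higher precedence than '&'


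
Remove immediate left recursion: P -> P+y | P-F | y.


Left-recursive alternatives: P+y, P-F; non-recursive: y
Introduce P': P -> yP', P' -> +yP' | -FP' | ε


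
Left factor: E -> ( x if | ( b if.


Common prefix: '('
Factored: E -> ( E', E' -> x if | b if


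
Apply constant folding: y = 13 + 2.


13 + 2 = 15 at compile time
Optimized: y = 15


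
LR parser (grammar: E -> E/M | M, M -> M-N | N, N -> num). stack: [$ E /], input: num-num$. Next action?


no handle ('E/' is not any RHS); shift 'num'
Action: shift


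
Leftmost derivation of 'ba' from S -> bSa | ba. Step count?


Derivation: S => ba
Steps: 1


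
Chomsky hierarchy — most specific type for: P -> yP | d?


Right-linear: every RHS is a terminal or a terminal followed by one nonterminal
Classification: Type 3 (Regular)


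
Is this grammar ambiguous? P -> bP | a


right-linear, alternatives start with distinct terminals 'b' vs 'a': unique leftmost derivation
Unambiguous


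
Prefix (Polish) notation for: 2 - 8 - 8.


left-to-right (same/higher precedence on left): tree is (- (- 2 8) 8)
Prefix: - - 2 8 8


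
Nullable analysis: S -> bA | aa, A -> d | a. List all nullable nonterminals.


A nonterminal is nullable iff some alternative derives ε (directly, or every symbol in it is nullable)
Nullable: {}


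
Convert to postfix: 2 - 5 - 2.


Left to right (same or higher precedence on left)
Postfix: 2 5 - 2 -


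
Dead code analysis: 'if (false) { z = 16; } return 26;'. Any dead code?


condition is constant false, so the whole block is unreachable
Dead: 'if (false) { z = 16; }'


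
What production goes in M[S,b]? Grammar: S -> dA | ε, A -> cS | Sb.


For [S, b]: ε is nullable and 'b' ∈ FOLLOW(S)
Entry: S -> ε


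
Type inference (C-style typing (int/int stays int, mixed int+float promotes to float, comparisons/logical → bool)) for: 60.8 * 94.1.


Operand types: float * float
Rule: mixed int/float promotes to float; int/int stays int
Result type: float


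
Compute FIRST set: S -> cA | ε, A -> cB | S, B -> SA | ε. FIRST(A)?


Per alternative of A: FIRST(cB) = {c}; FIRST(S) = {c, ε}
FIRST(A) = {c, ε}


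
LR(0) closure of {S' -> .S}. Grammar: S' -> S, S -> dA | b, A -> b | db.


Start: S' -> .S
For each item with dot before a nonterminal B, add B -> .γ for every B-production
Closure: [S' -> .S, S -> .dA, S -> .b]


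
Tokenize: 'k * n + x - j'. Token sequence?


Scan left to right, longest-match per lexeme
Tokens: ID(k), OP(*), ID(n), OP(+), ID(x), OP(-), ID(j)


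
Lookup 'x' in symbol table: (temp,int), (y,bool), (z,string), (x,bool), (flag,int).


Lookup 'x' → type bool


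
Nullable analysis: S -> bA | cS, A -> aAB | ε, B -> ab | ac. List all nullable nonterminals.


A nonterminal is nullable iff some alternative derives ε (directly, or every symbol in it is nullable)
Nullable: {A}


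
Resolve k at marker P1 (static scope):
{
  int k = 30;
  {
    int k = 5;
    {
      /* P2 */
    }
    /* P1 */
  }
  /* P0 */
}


k declared in the same block as P1
k = 5


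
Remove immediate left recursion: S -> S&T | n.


Left-recursive alternatives: S&T; non-recursive: n
Introduce S': S -> nS', S' -> &TS' | ε


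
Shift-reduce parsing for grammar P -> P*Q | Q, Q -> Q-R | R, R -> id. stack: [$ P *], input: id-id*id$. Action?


no handle ('P*' is not any RHS); shift 'id'
Action: shift


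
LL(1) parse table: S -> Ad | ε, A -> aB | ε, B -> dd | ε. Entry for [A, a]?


For [A, a]: 'a' ∈ FIRST(aB)
Entry: A -> aB


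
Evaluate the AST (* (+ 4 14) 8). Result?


Evaluate inner: (+ 4 14) = 18
Evaluate root: (* 18 8) = 144
Result: 144


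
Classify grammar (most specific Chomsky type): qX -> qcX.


LHS has context (more than one symbol) and |LHS| ≤ |RHS|
Classification: Type 1 (Context-Sensitive)


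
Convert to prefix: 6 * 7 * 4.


left-to-right (same/higher precedence on left): tree is (* (* 6 7) 4)
Prefix: * * 6 7 4


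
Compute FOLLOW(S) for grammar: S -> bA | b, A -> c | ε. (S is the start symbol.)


$ ∈ FOLLOW(S). For each A -> αBβ: add FIRST(β)\{ε} to FOLLOW(B); if β nullable, add FOLLOW(A).
FOLLOW(S) = {$}


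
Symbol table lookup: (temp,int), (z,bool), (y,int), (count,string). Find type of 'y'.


Lookup 'y' → type int


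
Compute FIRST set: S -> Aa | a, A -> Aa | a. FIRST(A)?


Per alternative of A: FIRST(Aa) = {a}; FIRST(a) = {a}
FIRST(A) = {a}


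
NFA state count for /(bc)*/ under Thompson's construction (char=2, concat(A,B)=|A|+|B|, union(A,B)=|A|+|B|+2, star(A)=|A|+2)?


Syntax tree has 2 char leaf(s), 0 union(s), 1 star(s)
chars contribute 2×2 = 4; each union adds +2; each star adds +2
Total: 4 + 0 + 2 = 6 states


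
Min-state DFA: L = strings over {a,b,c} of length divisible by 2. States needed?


Track length mod 2: states 0..1, accept at 0
Minimal DFA: 2 states


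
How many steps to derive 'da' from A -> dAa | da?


Derivation: A => da
Steps: 1


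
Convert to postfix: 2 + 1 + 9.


Left to right (same or higher precedence on left)
Postfix: 2 1 + 9 +


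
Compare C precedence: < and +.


'+' is additive (level 9); '<' is relational (level 7)
Higher level binds tighter
'+' has higher precedence than '<'


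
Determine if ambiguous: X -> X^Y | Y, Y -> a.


precedence layered via separate nonterminal Y: deterministic
Unambiguous


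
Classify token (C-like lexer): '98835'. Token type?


Pattern: digits only
Type: INTEGER_LITERAL


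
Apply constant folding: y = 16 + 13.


16 + 13 = 29 at compile time
Optimized: y = 29


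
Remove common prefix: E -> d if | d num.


Common prefix: 'd'
Factored: E -> d E', E' -> if | num


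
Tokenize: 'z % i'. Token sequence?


Scan left to right, longest-match per lexeme
Tokens: ID(z), OP(%), ID(i)


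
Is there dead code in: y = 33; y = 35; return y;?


first assignment to y is overwritten before any read
Dead: 'y = 33'


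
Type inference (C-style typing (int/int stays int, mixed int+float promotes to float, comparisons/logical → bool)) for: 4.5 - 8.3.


Operand types: float - float
Rule: mixed int/float promotes to float; int/int stays int
Result type: float


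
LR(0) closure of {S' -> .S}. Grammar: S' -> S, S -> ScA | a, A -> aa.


Start: S' -> .S
For each item with dot before a nonterminal B, add B -> .γ for every B-production
Closure: [S' -> .S, S -> .ScA, S -> .a]


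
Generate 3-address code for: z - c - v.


Break into single-operator statements:
t1 = z - c
t2 = t1 - v


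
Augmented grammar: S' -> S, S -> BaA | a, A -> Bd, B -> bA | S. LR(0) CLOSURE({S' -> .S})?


Start: S' -> .S
For each item with dot before a nonterminal B, add B -> .γ for every B-production
Closure: [S' -> .S, S -> .BaA, S -> .a, B -> .bA, B -> .S]


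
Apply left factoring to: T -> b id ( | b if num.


Common prefix: 'b'
Factored: T -> b T', T' -> id ( | if num


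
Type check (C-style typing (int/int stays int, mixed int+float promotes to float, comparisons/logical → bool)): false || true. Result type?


Operand types: bool || bool
Rule: logical operators take bool operands and yield bool
Result type: bool


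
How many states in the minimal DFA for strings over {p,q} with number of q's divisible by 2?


Track (count of q) mod 2: states 0..1, accept at 0
Minimal DFA: 2 states


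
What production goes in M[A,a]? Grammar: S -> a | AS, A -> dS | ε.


For [A, a]: ε is nullable and 'a' ∈ FOLLOW(A)
Entry: A -> ε


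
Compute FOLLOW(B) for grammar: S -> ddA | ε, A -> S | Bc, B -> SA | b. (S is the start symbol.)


$ ∈ FOLLOW(S). For each A -> αBβ: add FIRST(β)\{ε} to FOLLOW(B); if β nullable, add FOLLOW(A).
FOLLOW(B) = {c}


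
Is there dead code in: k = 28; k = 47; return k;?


first assignment to k is overwritten before any read
Dead: 'k = 28'


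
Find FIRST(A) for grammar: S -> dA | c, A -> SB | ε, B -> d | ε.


Per alternative of A: FIRST(SB) = {c, d}; FIRST(ε) = {ε}
FIRST(A) = {c, d, ε}


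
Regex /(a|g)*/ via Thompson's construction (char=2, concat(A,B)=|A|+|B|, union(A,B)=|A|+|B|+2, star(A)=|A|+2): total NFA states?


Syntax tree has 2 char leaf(s), 1 union(s), 1 star(s)
chars contribute 2×2 = 4; each union adds +2; each star adds +2
Total: 4 + 2 + 2 = 8 states


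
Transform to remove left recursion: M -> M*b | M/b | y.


Left-recursive alternatives: M*b, M/b; non-recursive: y
Introduce M': M -> yM', M' -> *bM' | /bM' | ε


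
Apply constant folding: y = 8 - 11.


8 - 11 = -3 at compile time
Optimized: y = -3


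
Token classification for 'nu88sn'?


Pattern: letter/underscore followed by alphanumerics, not a keyword
Type: IDENTIFIER


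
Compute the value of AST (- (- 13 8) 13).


Evaluate inner: (- 13 8) = 5
Evaluate root: (- 5 13) = -8
Result: -8


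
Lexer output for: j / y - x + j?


Scan left to right, longest-match per lexeme
Tokens: ID(j), OP(/), ID(y), OP(-), ID(x), OP(+), ID(j)


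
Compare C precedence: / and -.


'/' is multiplicative (level 10); '-' is additive (level 9)
Higher level binds tighter
'/' has higher precedence than '-'


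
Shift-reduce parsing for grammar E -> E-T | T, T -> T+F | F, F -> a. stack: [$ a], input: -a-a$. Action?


'a' on top is the handle for F -> a
Action: reduce (F -> a)


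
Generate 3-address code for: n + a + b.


Break into single-operator statements:
t1 = n + a
t2 = t1 + b


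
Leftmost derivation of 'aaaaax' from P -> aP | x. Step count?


Derivation: P => aP => aaP => aaaP => aaaaP => aaaaaP => aaaaax
Steps: 6


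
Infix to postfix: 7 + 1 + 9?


Left to right (same or higher precedence on left)
Postfix: 7 1 + 9 +


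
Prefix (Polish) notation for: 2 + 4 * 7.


'*' binds tighter: tree is (+ 2 (* 4 7))
Prefix: + 2 * 4 7


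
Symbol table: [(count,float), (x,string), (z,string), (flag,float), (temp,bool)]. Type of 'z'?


Lookup 'z' → type string


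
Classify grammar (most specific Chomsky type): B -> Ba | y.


Left-linear: every RHS is a terminal or one nonterminal followed by a terminal
Classification: Type 3 (Regular)


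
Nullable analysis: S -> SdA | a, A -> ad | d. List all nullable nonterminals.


A nonterminal is nullable iff some alternative derives ε (directly, or every symbol in it is nullable)
Nullable: {}


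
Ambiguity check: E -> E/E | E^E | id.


'id/id^id' has two parse trees (no precedence encoded between / and ^)
Ambiguous


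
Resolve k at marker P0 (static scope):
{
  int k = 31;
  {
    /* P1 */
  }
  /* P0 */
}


k declared in the same block as P0
k = 31


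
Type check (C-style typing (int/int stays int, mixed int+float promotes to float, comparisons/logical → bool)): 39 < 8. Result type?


Operand types: int < int
Rule: comparison yields bool
Result type: bool


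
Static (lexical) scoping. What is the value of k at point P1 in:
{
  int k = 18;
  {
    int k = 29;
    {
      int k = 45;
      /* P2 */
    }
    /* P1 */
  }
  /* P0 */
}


k declared in the same block as P1
k = 29


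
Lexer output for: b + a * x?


Scan left to right, longest-match per lexeme
Tokens: ID(b), OP(+), ID(a), OP(*), ID(x)


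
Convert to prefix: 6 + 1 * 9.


'*' binds tighter: tree is (+ 6 (* 1 9))
Prefix: + 6 * 1 9


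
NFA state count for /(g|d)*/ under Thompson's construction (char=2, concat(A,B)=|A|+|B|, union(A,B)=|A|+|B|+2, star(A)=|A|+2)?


Syntax tree has 2 char leaf(s), 1 union(s), 1 star(s)
chars contribute 2×2 = 4; each union adds +2; each star adds +2
Total: 4 + 2 + 2 = 8 states


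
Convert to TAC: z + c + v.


Break into single-operator statements:
t1 = z + c
t2 = t1 + v


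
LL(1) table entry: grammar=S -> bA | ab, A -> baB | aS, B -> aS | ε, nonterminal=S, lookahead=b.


For [S, b]: 'b' ∈ FIRST(bA)
Entry: S -> bA


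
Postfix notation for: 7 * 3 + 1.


Left to right (same or higher precedence on left)
Postfix: 7 3 * 1 +


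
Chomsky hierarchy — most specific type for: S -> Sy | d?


Left-linear: every RHS is a terminal or one nonterminal followed by a terminal
Classification: Type 3 (Regular)


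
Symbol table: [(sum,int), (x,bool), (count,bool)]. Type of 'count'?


Lookup 'count' → type bool


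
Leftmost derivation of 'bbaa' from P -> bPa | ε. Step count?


Derivation: P => bPa => bbPaa => bbaa
Steps: 3


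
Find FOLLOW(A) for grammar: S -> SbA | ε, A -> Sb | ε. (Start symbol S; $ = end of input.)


$ ∈ FOLLOW(S). For each A -> αBβ: add FIRST(β)\{ε} to FOLLOW(B); if β nullable, add FOLLOW(A).
FOLLOW(A) = {$, b}


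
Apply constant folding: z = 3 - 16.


3 - 16 = -13 at compile time
Optimized: z = -13


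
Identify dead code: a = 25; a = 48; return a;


first assignment to a is overwritten before any read
Dead: 'a = 25'


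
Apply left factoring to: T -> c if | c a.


Common prefix: 'c'
Factored: T -> c T', T' -> if | a


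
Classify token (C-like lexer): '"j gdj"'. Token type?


Pattern: double-quoted sequence
Type: STRING_LITERAL


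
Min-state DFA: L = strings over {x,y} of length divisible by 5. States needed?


Track length mod 5: states 0..4, accept at 0
Minimal DFA: 5 states


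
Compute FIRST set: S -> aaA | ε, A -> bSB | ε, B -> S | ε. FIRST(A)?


Per alternative of A: FIRST(bSB) = {b}; FIRST(ε) = {ε}
FIRST(A) = {b, ε}


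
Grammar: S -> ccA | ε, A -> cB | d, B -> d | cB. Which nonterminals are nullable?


A nonterminal is nullable iff some alternative derives ε (directly, or every symbol in it is nullable)
Nullable: {S}


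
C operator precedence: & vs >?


'>' is relational (level 7); '&' is bitwise AND (level 5)
Higher level binds tighter
'>' has higher precedence than '&'


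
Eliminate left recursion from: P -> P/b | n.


Left-recursive alternatives: P/b; non-recursive: n
Introduce P': P -> nP', P' -> /bP' | ε


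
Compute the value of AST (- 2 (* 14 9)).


Evaluate inner: (* 14 9) = 126
Evaluate root: (- 2 126) = -124
Result: -124


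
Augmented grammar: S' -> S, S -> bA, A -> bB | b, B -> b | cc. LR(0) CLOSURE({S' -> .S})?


Start: S' -> .S
For each item with dot before a nonterminal B, add B -> .γ for every B-production
Closure: [S' -> .S, S -> .bA]


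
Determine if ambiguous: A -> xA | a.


right-linear, alternatives start with distinct terminals 'x' vs 'a': unique leftmost derivation
Unambiguous


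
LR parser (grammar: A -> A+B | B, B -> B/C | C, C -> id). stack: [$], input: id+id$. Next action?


no handle on stack; shift 'id'
Action: shift


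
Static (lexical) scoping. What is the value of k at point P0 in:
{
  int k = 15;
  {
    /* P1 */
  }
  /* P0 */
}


k declared in the same block as P0
k = 15


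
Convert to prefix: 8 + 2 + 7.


left-to-right (same/higher precedence on left): tree is (+ (+ 8 2) 7)
Prefix: + + 8 2 7


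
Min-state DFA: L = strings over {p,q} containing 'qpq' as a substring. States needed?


KMP-style automaton: 3 progress states + 1 absorbing accept = 4
Minimal DFA: 4 states


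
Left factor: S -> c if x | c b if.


Common prefix: 'c'
Factored: S -> c S', S' -> if x | b if


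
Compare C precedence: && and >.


'>' is relational (level 7); '&&' is logical AND (level 2)
Higher level binds tighter
'>' has higher precedence than '&&'


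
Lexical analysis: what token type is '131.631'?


Pattern: digits with a decimal point
Type: FLOAT_LITERAL


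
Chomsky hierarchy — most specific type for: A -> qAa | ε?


Single nonterminal LHS, but q^n a^n is not regular
Classification: Type 2 (Context-Free)


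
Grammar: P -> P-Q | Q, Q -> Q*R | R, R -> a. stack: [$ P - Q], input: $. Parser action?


handle 'P-Q' on top; lookahead ∈ FOLLOW(P) = {-, $}
Action: reduce (P -> P-Q)


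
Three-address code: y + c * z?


Break into single-operator statements:
t1 = c * z
t2 = y + t1


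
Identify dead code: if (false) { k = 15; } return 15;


condition is constant false, so the whole block is unreachable
Dead: 'if (false) { k = 15; }'


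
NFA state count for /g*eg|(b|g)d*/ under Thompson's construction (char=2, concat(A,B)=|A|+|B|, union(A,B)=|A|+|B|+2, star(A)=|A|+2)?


Syntax tree has 6 char leaf(s), 2 union(s), 2 star(s)
chars contribute 6×2 = 12; each union adds +2; each star adds +2
Total: 12 + 4 + 4 = 20 states


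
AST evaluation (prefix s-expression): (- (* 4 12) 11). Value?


Evaluate inner: (* 4 12) = 48
Evaluate root: (- 48 11) = 37
Result: 37


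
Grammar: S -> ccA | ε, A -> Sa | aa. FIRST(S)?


Per alternative of S: FIRST(ccA) = {c}; FIRST(ε) = {ε}
FIRST(S) = {c, ε}


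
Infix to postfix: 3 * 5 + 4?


Left to right (same or higher precedence on left)
Postfix: 3 5 * 4 +


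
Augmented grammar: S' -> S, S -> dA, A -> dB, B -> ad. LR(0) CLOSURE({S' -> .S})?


Start: S' -> .S
For each item with dot before a nonterminal B, add B -> .γ for every B-production
Closure: [S' -> .S, S -> .dA]


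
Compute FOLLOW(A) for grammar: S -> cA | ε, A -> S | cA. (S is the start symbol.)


$ ∈ FOLLOW(S). For each A -> αBβ: add FIRST(β)\{ε} to FOLLOW(B); if β nullable, add FOLLOW(A).
FOLLOW(A) = {$}


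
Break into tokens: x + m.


Scan left to right, longest-match per lexeme
Tokens: ID(x), OP(+), ID(m)


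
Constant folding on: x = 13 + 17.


13 + 17 = 30 at compile time
Optimized: x = 30


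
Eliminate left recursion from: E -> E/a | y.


Left-recursive alternatives: E/a; non-recursive: y
Introduce E': E -> yE', E' -> /aE' | ε


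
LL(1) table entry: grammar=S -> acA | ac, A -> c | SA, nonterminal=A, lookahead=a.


For [A, a]: 'a' ∈ FIRST(SA)
Entry: A -> SA


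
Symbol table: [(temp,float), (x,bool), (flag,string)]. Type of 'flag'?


Lookup 'flag' → type string


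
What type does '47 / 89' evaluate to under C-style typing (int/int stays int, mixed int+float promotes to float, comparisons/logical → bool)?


Operand types: int / int
Rule: mixed int/float promotes to float; int/int stays int
Result type: int


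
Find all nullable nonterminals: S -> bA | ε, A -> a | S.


A nonterminal is nullable iff some alternative derives ε (directly, or every symbol in it is nullable)
Nullable: {A, S}


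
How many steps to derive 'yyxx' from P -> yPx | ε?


Derivation: P => yPx => yyPxx => yyxx
Steps: 3


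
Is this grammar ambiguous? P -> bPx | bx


balanced b^n…x^n: each string has a unique parse
Unambiguous


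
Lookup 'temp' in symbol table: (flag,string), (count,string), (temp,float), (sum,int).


Lookup 'temp' → type float


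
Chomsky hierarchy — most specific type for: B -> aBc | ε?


Single nonterminal LHS, but a^n c^n is not regular
Classification: Type 2 (Context-Free)


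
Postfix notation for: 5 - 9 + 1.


Left to right (same or higher precedence on left)
Postfix: 5 9 - 1 +


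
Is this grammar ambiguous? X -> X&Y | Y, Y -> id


precedence layered via separate nonterminal Y: deterministic
Unambiguous


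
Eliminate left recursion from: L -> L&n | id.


Left-recursive alternatives: L&n; non-recursive: id
Introduce L': L -> idL', L' -> &nL' | ε


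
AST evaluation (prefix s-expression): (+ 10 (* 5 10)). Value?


Evaluate inner: (* 5 10) = 50
Evaluate root: (+ 10 50) = 60
Result: 60


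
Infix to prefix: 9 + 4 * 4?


'*' binds tighter: tree is (+ 9 (* 4 4))
Prefix: + 9 * 4 4


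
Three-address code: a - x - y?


Break into single-operator statements:
t1 = a - x
t2 = t1 - y


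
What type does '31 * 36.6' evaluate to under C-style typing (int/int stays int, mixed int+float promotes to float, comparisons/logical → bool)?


Operand types: int * float
Rule: mixed int/float promotes to float; int/int stays int
Result type: float


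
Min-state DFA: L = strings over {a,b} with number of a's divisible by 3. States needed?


Track (count of a) mod 3: states 0..2, accept at 0
Minimal DFA: 3 states


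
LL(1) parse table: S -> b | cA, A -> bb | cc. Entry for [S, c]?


For [S, c]: 'c' ∈ FIRST(cA)
Entry: S -> cA


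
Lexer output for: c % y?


Scan left to right, longest-match per lexeme
Tokens: ID(c), OP(%), ID(y)


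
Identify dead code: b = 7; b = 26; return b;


first assignment to b is overwritten before any read
Dead: 'b = 7'


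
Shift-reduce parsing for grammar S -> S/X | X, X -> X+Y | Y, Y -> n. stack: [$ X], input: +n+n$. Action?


shift '+' to continue X -> X+Y
Action: shift


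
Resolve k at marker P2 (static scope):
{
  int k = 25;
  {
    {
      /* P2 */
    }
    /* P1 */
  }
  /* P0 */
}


P2's block does not declare k; resolves to the enclosing declaration at depth 0
k = 25


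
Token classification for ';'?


Pattern: delimiter/punctuation
Type: PUNCTUATION


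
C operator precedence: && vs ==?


'==' is equality (level 6); '&&' is logical AND (level 2)
Higher level binds tighter
'==' has higher precedence than '&&'


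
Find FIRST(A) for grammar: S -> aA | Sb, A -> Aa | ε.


Per alternative of A: FIRST(Aa) = {a}; FIRST(ε) = {ε}
FIRST(A) = {a, ε}


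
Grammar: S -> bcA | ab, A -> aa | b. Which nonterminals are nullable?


A nonterminal is nullable iff some alternative derives ε (directly, or every symbol in it is nullable)
Nullable: {}


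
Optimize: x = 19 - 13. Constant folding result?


19 - 13 = 6 at compile time
Optimized: x = 6


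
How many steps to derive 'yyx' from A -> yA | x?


Derivation: A => yA => yyA => yyx
Steps: 3


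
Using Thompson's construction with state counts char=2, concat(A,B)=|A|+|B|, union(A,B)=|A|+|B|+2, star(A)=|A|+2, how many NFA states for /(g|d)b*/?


Syntax tree has 3 char leaf(s), 1 union(s), 1 star(s)
chars contribute 3×2 = 6; each union adds +2; each star adds +2
Total: 6 + 2 + 2 = 10 states


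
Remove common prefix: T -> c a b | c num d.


Common prefix: 'c'
Factored: T -> c T', T' -> a b | num d


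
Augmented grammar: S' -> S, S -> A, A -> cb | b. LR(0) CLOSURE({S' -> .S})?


Start: S' -> .S
For each item with dot before a nonterminal B, add B -> .γ for every B-production
Closure: [S' -> .S, S -> .A, A -> .cb, A -> .b]


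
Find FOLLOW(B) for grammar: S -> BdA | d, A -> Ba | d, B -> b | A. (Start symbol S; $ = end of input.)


$ ∈ FOLLOW(S). For each A -> αBβ: add FIRST(β)\{ε} to FOLLOW(B); if β nullable, add FOLLOW(A).
FOLLOW(B) = {a, d}


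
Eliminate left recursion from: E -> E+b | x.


Left-recursive alternatives: E+b; non-recursive: x
Introduce E': E -> xE', E' -> +bE' | ε


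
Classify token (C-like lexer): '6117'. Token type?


Pattern: digits only
Type: INTEGER_LITERAL


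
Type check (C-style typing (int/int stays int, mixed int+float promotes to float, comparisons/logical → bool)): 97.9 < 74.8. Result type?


Operand types: float < float
Rule: comparison yields bool
Result type: bool


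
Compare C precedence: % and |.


'%' is multiplicative (level 10); '|' is bitwise OR (level 3)
Higher level binds tighter
'%' has higher precedence than '|'


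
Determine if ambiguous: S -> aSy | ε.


balanced a^n…y^n: each string has a unique parse
Unambiguous


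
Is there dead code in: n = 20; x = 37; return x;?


n is assigned but never read
Dead: 'n = 20'


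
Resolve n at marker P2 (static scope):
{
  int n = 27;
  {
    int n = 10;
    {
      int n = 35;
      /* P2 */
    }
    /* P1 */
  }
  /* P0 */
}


n declared in the same block as P2
n = 35


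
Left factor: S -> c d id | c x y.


Common prefix: 'c'
Factored: S -> c S', S' -> d id | x y


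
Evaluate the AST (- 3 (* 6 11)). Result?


Evaluate inner: (* 6 11) = 66
Evaluate root: (- 3 66) = -63
Result: -63


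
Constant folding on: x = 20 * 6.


20 * 6 = 120 at compile time
Optimized: x = 120


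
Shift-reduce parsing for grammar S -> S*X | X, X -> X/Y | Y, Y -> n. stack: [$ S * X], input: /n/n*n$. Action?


'/' can extend X; shift to build X -> X/Y
Action: shift


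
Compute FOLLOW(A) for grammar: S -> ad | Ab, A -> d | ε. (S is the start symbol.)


$ ∈ FOLLOW(S). For each A -> αBβ: add FIRST(β)\{ε} to FOLLOW(B); if β nullable, add FOLLOW(A).
FOLLOW(A) = {b}


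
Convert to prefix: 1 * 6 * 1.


left-to-right (same/higher precedence on left): tree is (* (* 1 6) 1)
Prefix: * * 1 6 1


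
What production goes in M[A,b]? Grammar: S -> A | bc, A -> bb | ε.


For [A, b]: 'b' ∈ FIRST(bb)
Entry: A -> bb


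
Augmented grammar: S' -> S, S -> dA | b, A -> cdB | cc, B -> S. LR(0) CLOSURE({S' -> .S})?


Start: S' -> .S
For each item with dot before a nonterminal B, add B -> .γ for every B-production
Closure: [S' -> .S, S -> .dA, S -> .b]


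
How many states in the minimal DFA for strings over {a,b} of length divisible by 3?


Track length mod 3: states 0..2, accept at 0
Minimal DFA: 3 states


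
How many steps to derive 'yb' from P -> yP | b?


Derivation: P => yP => yb
Steps: 2


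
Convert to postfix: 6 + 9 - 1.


Left to right (same or higher precedence on left)
Postfix: 6 9 + 1 -


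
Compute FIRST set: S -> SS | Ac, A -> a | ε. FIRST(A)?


Per alternative of A: FIRST(a) = {a}; FIRST(ε) = {ε}
FIRST(A) = {a, ε}


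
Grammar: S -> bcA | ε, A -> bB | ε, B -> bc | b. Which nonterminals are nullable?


A nonterminal is nullable iff some alternative derives ε (directly, or every symbol in it is nullable)
Nullable: {A, S}


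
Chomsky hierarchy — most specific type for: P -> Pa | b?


Left-linear: every RHS is a terminal or one nonterminal followed by a terminal
Classification: Type 3 (Regular)


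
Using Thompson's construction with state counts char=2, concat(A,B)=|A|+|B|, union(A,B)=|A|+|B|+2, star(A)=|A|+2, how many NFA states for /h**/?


Syntax tree has 1 char leaf(s), 0 union(s), 2 star(s)
chars contribute 1×2 = 2; each union adds +2; each star adds +2
Total: 2 + 0 + 4 = 6 states


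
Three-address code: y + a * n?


Break into single-operator statements:
t1 = a * n
t2 = y + t1


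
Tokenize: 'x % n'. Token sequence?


Scan left to right, longest-match per lexeme
Tokens: ID(x), OP(%), ID(n)


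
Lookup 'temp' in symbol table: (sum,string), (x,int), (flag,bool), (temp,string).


Lookup 'temp' → type string


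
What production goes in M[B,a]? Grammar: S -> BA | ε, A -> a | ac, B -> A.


For [B, a]: 'a' ∈ FIRST(A)
Entry: B -> A


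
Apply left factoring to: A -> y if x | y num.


Common prefix: 'y'
Factored: A -> y A', A' -> if x | num


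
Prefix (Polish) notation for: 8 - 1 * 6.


'*' binds tighter: tree is (- 8 (* 1 6))
Prefix: - 8 * 1 6


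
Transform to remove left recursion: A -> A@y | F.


Left-recursive alternatives: A@y; non-recursive: F
Introduce A': A -> FA', A' -> @yA' | ε


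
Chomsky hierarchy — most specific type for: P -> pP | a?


Right-linear: every RHS is a terminal or a terminal followed by one nonterminal
Classification: Type 3 (Regular)


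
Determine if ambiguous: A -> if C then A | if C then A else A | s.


dangling else: 'if C then if C then s else s' parses two ways
Ambiguous


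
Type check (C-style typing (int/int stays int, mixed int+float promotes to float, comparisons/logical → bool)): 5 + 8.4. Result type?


Operand types: int + float
Rule: mixed int/float promotes to float; int/int stays int
Result type: float


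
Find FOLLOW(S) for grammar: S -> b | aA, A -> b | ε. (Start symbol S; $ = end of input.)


$ ∈ FOLLOW(S). For each A -> αBβ: add FIRST(β)\{ε} to FOLLOW(B); if β nullable, add FOLLOW(A).
FOLLOW(S) = {$}


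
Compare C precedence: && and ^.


'^' is bitwise XOR (level 4); '&&' is logical AND (level 2)
Higher level binds tighter
'^' has higher precedence than '&&'


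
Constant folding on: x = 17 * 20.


17 * 20 = 340 at compile time
Optimized: x = 340


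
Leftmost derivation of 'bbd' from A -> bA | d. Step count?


Derivation: A => bA => bbA => bbd
Steps: 3


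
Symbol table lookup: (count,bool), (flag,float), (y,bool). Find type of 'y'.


Lookup 'y' → type bool


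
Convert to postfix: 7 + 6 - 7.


Left to right (same or higher precedence on left)
Postfix: 7 6 + 7 -


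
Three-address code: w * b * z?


Break into single-operator statements:
t1 = w * b
t2 = t1 * z


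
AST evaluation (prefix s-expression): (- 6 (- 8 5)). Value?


Evaluate inner: (- 8 5) = 3
Evaluate root: (- 6 3) = 3
Result: 3


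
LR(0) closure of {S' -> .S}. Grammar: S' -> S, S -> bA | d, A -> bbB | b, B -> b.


Start: S' -> .S
For each item with dot before a nonterminal B, add B -> .γ for every B-production
Closure: [S' -> .S, S -> .bA, S -> .d]


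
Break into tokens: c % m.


Scan left to right, longest-match per lexeme
Tokens: ID(c), OP(%), ID(m)


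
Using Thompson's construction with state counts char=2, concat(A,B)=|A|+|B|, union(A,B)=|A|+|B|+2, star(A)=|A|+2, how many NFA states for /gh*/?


Syntax tree has 2 char leaf(s), 0 union(s), 1 star(s)
chars contribute 2×2 = 4; each union adds +2; each star adds +2
Total: 4 + 0 + 2 = 6 states


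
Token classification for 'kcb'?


Pattern: letter/underscore followed by alphanumerics, not a keyword
Type: IDENTIFIER


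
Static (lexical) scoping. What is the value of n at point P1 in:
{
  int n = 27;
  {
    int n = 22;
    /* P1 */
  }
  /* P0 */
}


n declared in the same block as P1
n = 22


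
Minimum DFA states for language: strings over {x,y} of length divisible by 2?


Track length mod 2: states 0..1, accept at 0
Minimal DFA: 2 states


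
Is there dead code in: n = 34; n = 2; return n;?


first assignment to n is overwritten before any read
Dead: 'n = 34'


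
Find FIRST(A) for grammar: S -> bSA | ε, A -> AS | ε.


Per alternative of A: FIRST(AS) = {b, ε}; FIRST(ε) = {ε}
FIRST(A) = {b, ε}


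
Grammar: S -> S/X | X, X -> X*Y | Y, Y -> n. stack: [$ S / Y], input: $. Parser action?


'Y' (not preceded by X*) is the handle for X -> Y
Action: reduce (X -> Y)


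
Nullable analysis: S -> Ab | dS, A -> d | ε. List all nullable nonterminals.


A nonterminal is nullable iff some alternative derives ε (directly, or every symbol in it is nullable)
Nullable: {A}


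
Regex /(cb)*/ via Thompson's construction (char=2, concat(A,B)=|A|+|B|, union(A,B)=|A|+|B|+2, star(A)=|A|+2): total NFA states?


Syntax tree has 2 char leaf(s), 0 union(s), 1 star(s)
chars contribute 2×2 = 4; each union adds +2; each star adds +2
Total: 4 + 0 + 2 = 6 states


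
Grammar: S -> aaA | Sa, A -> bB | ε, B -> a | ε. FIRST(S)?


Per alternative of S: FIRST(aaA) = {a}; FIRST(Sa) = {a}
FIRST(S) = {a}


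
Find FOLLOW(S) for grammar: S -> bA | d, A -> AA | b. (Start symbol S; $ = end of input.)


$ ∈ FOLLOW(S). For each A -> αBβ: add FIRST(β)\{ε} to FOLLOW(B); if β nullable, add FOLLOW(A).
FOLLOW(S) = {$}


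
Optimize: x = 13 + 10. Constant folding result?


13 + 10 = 23 at compile time
Optimized: x = 23


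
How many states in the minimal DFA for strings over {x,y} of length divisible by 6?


Track length mod 6: states 0..5, accept at 0
Minimal DFA: 6 states


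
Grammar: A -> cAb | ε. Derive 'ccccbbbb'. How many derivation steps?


Derivation: A => cAb => ccAbb => cccAbbb => ccccAbbbb => ccccbbbb
Steps: 5


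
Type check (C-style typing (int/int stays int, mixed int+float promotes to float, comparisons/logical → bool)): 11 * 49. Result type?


Operand types: int * int
Rule: mixed int/float promotes to float; int/int stays int
Result type: int


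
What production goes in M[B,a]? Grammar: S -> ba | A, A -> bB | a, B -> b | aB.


For [B, a]: 'a' ∈ FIRST(aB)
Entry: B -> aB


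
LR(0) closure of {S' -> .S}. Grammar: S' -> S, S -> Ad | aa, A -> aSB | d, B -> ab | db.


Start: S' -> .S
For each item with dot before a nonterminal B, add B -> .γ for every B-production
Closure: [S' -> .S, S -> .Ad, S -> .aa, A -> .aSB, A -> .d]


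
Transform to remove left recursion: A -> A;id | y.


Left-recursive alternatives: A;id; non-recursive: y
Introduce A': A -> yA', A' -> ;idA' | ε


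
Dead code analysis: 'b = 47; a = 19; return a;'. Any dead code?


b is assigned but never read
Dead: 'b = 47'


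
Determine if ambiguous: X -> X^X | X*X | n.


'n^n*n' has two parse trees (no precedence encoded between ^ and *)
Ambiguous


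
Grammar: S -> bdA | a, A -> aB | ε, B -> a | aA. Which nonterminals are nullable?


A nonterminal is nullable iff some alternative derives ε (directly, or every symbol in it is nullable)
Nullable: {A}


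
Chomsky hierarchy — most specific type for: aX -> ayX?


LHS has context (more than one symbol) and |LHS| ≤ |RHS|
Classification: Type 1 (Context-Sensitive)


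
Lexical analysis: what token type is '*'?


Pattern: operator symbol
Type: OPERATOR


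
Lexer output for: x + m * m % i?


Scan left to right, longest-match per lexeme
Tokens: ID(x), OP(+), ID(m), OP(*), ID(m), OP(%), ID(i)


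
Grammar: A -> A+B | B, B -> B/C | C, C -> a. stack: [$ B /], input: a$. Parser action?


no handle; shift 'a'
Action: shift


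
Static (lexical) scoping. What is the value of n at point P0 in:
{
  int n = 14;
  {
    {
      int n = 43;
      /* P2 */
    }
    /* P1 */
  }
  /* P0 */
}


n declared in the same block as P0
n = 14


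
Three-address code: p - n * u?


Break into single-operator statements:
t1 = n * u
t2 = p - t1


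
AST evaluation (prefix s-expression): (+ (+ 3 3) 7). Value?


Evaluate inner: (+ 3 3) = 6
Evaluate root: (+ 6 7) = 13
Result: 13


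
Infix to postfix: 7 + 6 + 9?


Left to right (same or higher precedence on left)
Postfix: 7 6 + 9 +


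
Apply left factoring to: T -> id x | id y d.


Common prefix: 'id'
Factored: T -> id T', T' -> x | y d


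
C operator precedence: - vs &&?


'-' is additive (level 9); '&&' is logical AND (level 2)
Higher level binds tighter
'-' has higher precedence than '&&'


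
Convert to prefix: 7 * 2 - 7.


left-to-right (same/higher precedence on left): tree is (- (* 7 2) 7)
Prefix: - * 7 2 7


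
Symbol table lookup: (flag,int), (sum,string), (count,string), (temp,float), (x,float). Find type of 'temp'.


Lookup 'temp' → type float


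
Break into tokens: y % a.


Scan left to right, longest-match per lexeme
Tokens: ID(y), OP(%), ID(a)


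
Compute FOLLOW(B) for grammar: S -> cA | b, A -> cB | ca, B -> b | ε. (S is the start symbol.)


$ ∈ FOLLOW(S). For each A -> αBβ: add FIRST(β)\{ε} to FOLLOW(B); if β nullable, add FOLLOW(A).
FOLLOW(B) = {$}


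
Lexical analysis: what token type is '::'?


Pattern: operator symbol
Type: OPERATOR


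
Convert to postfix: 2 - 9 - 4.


Left to right (same or higher precedence on left)
Postfix: 2 9 - 4 -


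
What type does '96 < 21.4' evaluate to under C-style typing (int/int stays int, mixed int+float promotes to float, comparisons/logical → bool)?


Operand types: int < float
Rule: comparison yields bool
Result type: bool


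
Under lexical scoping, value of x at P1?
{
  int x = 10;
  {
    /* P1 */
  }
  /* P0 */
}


P1's block does not declare x; resolves to the enclosing declaration at depth 0
x = 10


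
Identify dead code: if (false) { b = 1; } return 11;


condition is constant false, so the whole block is unreachable
Dead: 'if (false) { b = 1; }'


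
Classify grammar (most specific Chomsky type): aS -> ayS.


LHS has context (more than one symbol) and |LHS| ≤ |RHS|
Classification: Type 1 (Context-Sensitive)


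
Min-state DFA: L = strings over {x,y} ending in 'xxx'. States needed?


Track the longest suffix of input matching a prefix of 'xxx': 4 classes (prefixes of length 0..3)
Minimal DFA: 4 states


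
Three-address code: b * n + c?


Break into single-operator statements:
t1 = b * n
t2 = t1 + c


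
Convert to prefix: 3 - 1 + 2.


left-to-right (same/higher precedence on left): tree is (+ (- 3 1) 2)
Prefix: + - 3 1 2


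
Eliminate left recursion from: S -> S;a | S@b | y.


Left-recursive alternatives: S;a, S@b; non-recursive: y
Introduce S': S -> yS', S' -> ;aS' | @bS' | ε


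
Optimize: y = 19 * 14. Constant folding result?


19 * 14 = 266 at compile time
Optimized: y = 266
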